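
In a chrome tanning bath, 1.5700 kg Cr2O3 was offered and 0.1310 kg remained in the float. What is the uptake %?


Formula: Uptake = (offered - residual) / offered * 100
Substituting: Uptake = (1.5700 - 0.1310) / 1.5700 * 100
Result: 91.6561 %


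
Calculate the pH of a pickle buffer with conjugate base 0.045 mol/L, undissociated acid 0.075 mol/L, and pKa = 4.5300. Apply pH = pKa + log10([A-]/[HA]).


ratio = [A-] / [HA] = 0.045 / 0.075 = 0.6000
log10(ratio) = -0.2218
pH = pKa + log10(ratio) = 4.5300 - 0.2218 = 4.3082


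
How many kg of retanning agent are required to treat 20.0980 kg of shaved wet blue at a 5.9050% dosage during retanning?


Formula: Retan = substrate * pct / 100
Substituting: Retan = 20.0980 * 5.9050 / 100
Result: 1.1868 kg


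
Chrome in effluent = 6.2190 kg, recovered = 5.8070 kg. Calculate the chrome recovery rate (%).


Formula: Recovery = recovered / input * 100
Substituting: Recovery = 5.8070 / 6.2190 * 100
Result: 93.3751 %


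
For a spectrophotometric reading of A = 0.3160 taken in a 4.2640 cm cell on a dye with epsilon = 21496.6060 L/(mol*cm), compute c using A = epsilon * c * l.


Formula: c = A / (epsilon * l)
Substituting: c = 0.3160 / (21496.6060 * 4.2640)
Result: 3.4475e-06 mol/L


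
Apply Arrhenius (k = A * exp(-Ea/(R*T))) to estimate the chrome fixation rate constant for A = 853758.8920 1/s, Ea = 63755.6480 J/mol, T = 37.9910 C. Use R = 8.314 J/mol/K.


T_K = T_C + 273.15 = 37.9910 + 273.15 = 311.1410 K
exponent = -Ea / (R * T_K) = -63755.6480 / (8.314 * 311.1410) = -24.6463
k = A * exp(exponent) = 853758.8920 * exp(-24.6463) = 1.6889e-05 1/s


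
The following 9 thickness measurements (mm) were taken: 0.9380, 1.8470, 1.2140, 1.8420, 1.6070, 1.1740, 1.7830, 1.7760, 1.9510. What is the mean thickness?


Formula: Average = sum / n
Substituting: Average = 14.1320 / 9
Result: 1.5702 mm


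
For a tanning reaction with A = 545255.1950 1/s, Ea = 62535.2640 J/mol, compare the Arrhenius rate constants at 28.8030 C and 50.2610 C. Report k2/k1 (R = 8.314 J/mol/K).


T1 = 28.8030 + 273.15 = 301.9530 K; T2 = 50.2610 + 273.15 = 323.4110 K
k1 = A * exp(-Ea/(R*T1)) = 545255.1950 * exp(-62535.2640/(8.314*301.9530)) = 8.2847e-06 1/s
k2 = A * exp(-Ea/(R*T2)) = 545255.1950 * exp(-62535.2640/(8.314*323.4110)) = 4.3258e-05 1/s
k2/k1 = 4.3258e-05 / 8.2847e-06 = 5.2214


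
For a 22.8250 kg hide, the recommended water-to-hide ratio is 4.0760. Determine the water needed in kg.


Formula: Water = hide_weight * ratio
Substituting: Water = 22.8250 * 4.0760
Result: 93.0347 kg


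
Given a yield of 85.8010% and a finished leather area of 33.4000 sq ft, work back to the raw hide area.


Formula: raw = finished * 100 / yield
Substituting: raw = 33.4000 * 100 / 85.8010
Result: 38.9273 sq ft


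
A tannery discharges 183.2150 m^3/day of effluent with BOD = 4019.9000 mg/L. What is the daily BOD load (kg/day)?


Formula: BOD_load = volume * conc / 1000
Substituting: BOD_load = 183.2150 * 4019.9000 / 1000
Result: 736.5060 kg/day


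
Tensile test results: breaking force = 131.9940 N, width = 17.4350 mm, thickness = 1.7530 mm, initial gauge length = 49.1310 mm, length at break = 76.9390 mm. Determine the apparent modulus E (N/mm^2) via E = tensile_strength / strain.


TS = F / (w * t) = 131.9940 / (17.4350 * 1.7530) = 4.3187 N/mm^2
strain = (Lf - L0) / L0 = (76.9390 - 49.1310) / 49.1310 = 0.5660
E = TS / strain = 4.3187 / 0.5660 = 7.6302 N/mm^2


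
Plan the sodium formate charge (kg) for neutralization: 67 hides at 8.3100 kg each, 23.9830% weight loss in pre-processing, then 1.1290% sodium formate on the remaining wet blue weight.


Total_raw = N * avg_wt = 67 * 8.3100 = 556.7700 kg
Substrate = Total_raw * (1 - loss/100) = 556.7700 * (1 - 23.9830/100) = 423.2399 kg
Neutralizer = Substrate * pct / 100 = 423.2399 * 1.1290 / 100 = 4.7784 kg


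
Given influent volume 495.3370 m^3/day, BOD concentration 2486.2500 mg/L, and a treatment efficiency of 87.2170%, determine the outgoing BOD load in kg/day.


Load_in = volume * conc / 1000 = 495.3370 * 2486.2500 / 1000 = 1231.5316 kg/day
Removed = Load_in * eff / 100 = 1231.5316 * 87.2170 / 100 = 1074.1049 kg/day
Load_out = Load_in - Removed = 1231.5316 - 1074.1049 = 157.4267 kg/day


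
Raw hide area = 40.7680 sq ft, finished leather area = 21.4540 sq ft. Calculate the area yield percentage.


Formula: Yield = finished / raw * 100
Substituting: Yield = 21.4540 / 40.7680 * 100
Result: 52.6246 %


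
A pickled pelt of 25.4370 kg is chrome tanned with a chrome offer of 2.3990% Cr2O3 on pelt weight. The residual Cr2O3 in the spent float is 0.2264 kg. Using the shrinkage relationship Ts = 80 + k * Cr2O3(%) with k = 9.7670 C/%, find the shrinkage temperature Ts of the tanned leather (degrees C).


Offered = pelt * offer_pct / 100 = 25.4370 * 2.3990 / 100 = 0.6102 kg
Uptake = offered - residual = 0.6102 - 0.2264 = 0.3838 kg
Cr2O3% on pelt = uptake / pelt * 100 = 0.3838 / 25.4370 * 100 = 1.5090 %
Ts = 80 + k * Cr2O3% = 80 + 9.7670 * 1.5090 = 94.7380 C


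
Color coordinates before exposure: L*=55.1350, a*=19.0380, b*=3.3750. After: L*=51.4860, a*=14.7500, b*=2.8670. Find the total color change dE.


dL = -3.6490, da = -4.2880, db = -0.5080
dE = sqrt((-3.6490)^2 + (-4.2880)^2 + (-0.5080)^2) = 5.6533


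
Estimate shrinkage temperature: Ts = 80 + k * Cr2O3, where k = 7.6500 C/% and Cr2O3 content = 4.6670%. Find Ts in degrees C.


Formula: Ts = 80 + k * Cr2O3
Substituting: Ts = 80 + 7.6500 * 4.6670
Result: 115.7026 C


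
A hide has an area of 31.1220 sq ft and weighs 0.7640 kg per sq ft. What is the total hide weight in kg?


Formula: Weight = area * weight_per_sqft
Substituting: Weight = 31.1220 * 0.7640
Result: 23.7772 kg


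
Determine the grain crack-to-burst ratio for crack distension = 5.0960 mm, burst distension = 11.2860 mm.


Formula: Ratio = crack / burst
Substituting: Ratio = 5.0960 / 11.2860
Result: 0.4515


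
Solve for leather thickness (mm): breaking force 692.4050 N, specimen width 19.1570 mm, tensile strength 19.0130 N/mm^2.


Formula: t = F / (TS * w)
Substituting: t = 692.4050 / (19.0130 * 19.1570)
Result: 1.9010 mm


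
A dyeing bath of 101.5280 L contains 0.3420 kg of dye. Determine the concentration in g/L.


Formula: Conc = dye_mass(kg) / volume(L) * 1000
Substituting: Conc = 0.3420 / 101.5280 * 1000
Result: 3.3685 g/L


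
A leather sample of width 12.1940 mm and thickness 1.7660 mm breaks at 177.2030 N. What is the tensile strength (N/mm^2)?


Formula: TS = force / (width * thickness)
Substituting: TS = 177.2030 / (12.1940 * 1.7660)
Result: 8.2288 N/mm^2


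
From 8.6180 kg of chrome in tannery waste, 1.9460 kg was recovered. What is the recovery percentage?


Formula: Recovery = recovered / input * 100
Substituting: Recovery = 1.9460 / 8.6180 * 100
Result: 22.5806 %


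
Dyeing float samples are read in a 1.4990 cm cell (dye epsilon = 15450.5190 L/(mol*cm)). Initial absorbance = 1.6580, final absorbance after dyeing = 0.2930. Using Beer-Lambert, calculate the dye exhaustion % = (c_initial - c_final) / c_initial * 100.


c_initial = A_i / (epsilon * l) = 1.6580 / (15450.5190 * 1.4990) = 7.1588e-05 mol/L
c_final = A_f / (epsilon * l) = 0.2930 / (15450.5190 * 1.4990) = 1.2651e-05 mol/L
Exhaustion = (c_initial - c_final) / c_initial * 100 = (7.1588e-05 - 1.2651e-05) / 7.1588e-05 * 100 = 82.3281 %


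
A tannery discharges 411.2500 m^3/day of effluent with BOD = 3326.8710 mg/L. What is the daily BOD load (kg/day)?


Formula: BOD_load = volume * conc / 1000
Substituting: BOD_load = 411.2500 * 3326.8710 / 1000
Result: 1368.1757 kg/day


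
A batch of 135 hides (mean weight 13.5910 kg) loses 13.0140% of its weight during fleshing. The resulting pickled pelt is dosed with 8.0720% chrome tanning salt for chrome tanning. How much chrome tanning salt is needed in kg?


Total_raw = N * avg_wt = 135 * 13.5910 = 1834.7850 kg
Substrate = Total_raw * (1 - loss/100) = 1834.7850 * (1 - 13.0140/100) = 1596.0061 kg
Chrome = Substrate * pct / 100 = 1596.0061 * 8.0720 / 100 = 128.8296 kg


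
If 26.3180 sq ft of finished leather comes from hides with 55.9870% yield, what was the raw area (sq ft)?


Formula: raw = finished * 100 / yield
Substituting: raw = 26.3180 * 100 / 55.9870
Result: 47.0073 sq ft


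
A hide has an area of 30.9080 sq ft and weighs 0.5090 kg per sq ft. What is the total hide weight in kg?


Formula: Weight = area * weight_per_sqft
Substituting: Weight = 30.9080 * 0.5090
Result: 15.7322 kg


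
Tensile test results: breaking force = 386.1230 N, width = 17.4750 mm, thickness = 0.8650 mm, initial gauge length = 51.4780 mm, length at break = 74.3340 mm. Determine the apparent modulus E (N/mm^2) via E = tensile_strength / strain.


TS = F / (w * t) = 386.1230 / (17.4750 * 0.8650) = 25.5442 N/mm^2
strain = (Lf - L0) / L0 = (74.3340 - 51.4780) / 51.4780 = 0.4440
E = TS / strain = 25.5442 / 0.4440 = 57.5326 N/mm^2


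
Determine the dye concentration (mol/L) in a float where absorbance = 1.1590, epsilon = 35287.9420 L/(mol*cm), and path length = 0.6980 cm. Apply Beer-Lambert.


Formula: c = A / (epsilon * l)
Substituting: c = 1.1590 / (35287.9420 * 0.6980)
Result: 4.7055e-05 mol/L


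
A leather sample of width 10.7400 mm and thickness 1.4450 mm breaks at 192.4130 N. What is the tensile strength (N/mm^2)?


Formula: TS = force / (width * thickness)
Substituting: TS = 192.4130 / (10.7400 * 1.4450)
Result: 12.3983 N/mm^2


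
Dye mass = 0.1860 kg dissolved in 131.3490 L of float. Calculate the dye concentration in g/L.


Formula: Conc = dye_mass(kg) / volume(L) * 1000
Substituting: Conc = 0.1860 / 131.3490 * 1000
Result: 1.4161 g/L


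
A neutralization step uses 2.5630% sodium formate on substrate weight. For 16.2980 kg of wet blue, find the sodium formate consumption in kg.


Formula: Neutralizer = substrate * pct / 100
Substituting: Neutralizer = 16.2980 * 2.5630 / 100
Result: 0.4177 kg


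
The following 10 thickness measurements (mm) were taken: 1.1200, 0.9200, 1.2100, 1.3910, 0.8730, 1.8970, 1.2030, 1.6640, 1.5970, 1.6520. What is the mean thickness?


Formula: Average = sum / n
Substituting: Average = 13.5270 / 10
Result: 1.3527 mm


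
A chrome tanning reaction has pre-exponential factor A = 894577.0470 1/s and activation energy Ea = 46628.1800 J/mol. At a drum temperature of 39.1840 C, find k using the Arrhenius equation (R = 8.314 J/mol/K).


T_K = T_C + 273.15 = 39.1840 + 273.15 = 312.3340 K
exponent = -Ea / (R * T_K) = -46628.1800 / (8.314 * 312.3340) = -17.9564
k = A * exp(exponent) = 894577.0470 * exp(-17.9564) = 0.0142316 1/s


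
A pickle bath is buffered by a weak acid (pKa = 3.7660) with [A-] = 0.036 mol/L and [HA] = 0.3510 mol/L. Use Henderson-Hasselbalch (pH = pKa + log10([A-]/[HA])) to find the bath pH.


ratio = [A-] / [HA] = 0.036 / 0.3510 = 0.1026
log10(ratio) = -0.9890
pH = pKa + log10(ratio) = 3.7660 - 0.9890 = 2.7770


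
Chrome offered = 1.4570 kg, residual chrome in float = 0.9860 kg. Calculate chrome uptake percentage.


Formula: Uptake = (offered - residual) / offered * 100
Substituting: Uptake = (1.4570 - 0.9860) / 1.4570 * 100
Result: 32.3267 %


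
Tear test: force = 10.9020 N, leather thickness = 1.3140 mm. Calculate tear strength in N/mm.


Formula: Tear strength = force / thickness
Substituting: Tear strength = 10.9020 / 1.3140
Result: 8.2968 N/mm


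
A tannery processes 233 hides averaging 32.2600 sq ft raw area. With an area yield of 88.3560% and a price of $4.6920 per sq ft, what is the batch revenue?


Raw_total = N * avg_area = 233 * 32.2600 = 7516.5800 sq ft
Finished = Raw_total * yield / 100 = 7516.5800 * 88.3560 / 100 = 6641.3494 sq ft
Value = Finished * price = 6641.3494 * 4.6920 = 31161.2115 $


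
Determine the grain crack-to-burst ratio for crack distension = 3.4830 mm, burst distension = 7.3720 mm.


Formula: Ratio = crack / burst
Substituting: Ratio = 3.4830 / 7.3720
Result: 0.4725


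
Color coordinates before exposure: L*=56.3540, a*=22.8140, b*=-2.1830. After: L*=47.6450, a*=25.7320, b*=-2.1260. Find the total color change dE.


dL = -8.7090, da = 2.9180, db = 0.057
dE = sqrt((-8.7090)^2 + 2.9180^2 + 0.057^2) = 9.1850


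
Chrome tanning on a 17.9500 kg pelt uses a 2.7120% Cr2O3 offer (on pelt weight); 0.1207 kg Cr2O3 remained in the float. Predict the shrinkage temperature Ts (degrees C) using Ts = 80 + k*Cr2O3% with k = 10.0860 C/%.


Offered = pelt * offer_pct / 100 = 17.9500 * 2.7120 / 100 = 0.4868 kg
Uptake = offered - residual = 0.4868 - 0.1207 = 0.3661 kg
Cr2O3% on pelt = uptake / pelt * 100 = 0.3661 / 17.9500 * 100 = 2.0396 %
Ts = 80 + k * Cr2O3% = 80 + 10.0860 * 2.0396 = 100.5712 C


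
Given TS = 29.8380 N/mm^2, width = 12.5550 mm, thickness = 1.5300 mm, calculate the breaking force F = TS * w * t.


Formula: F = TS * w * t
Substituting: F = 29.8380 * 12.5550 * 1.5300
Result: 573.1626 N


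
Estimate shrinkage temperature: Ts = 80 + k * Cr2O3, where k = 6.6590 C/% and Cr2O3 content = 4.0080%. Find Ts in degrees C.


Formula: Ts = 80 + k * Cr2O3
Substituting: Ts = 80 + 6.6590 * 4.0080
Result: 106.6893 C


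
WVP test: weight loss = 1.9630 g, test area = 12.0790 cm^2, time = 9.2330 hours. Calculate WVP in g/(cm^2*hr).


Formula: WVP = loss / (area * time)
Substituting: WVP = 1.9630 / (12.0790 * 9.2330)
Result: 0.0176014 g/(cm^2*hr)


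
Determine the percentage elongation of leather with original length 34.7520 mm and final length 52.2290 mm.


Formula: Elongation = (Lf - L0) / L0 * 100
Substituting: Elongation = (52.2290 - 34.7520) / 34.7520 * 100
Result: 50.2906 %


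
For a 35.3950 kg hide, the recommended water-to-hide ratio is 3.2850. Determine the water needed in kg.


Formula: Water = hide_weight * ratio
Substituting: Water = 35.3950 * 3.2850
Result: 116.2726 kg


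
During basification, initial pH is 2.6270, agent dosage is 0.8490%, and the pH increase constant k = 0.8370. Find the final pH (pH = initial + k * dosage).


Formula: pH_final = pH_initial + k * base_pct
Substituting: pH_final = 2.6270 + 0.8370 * 0.8490
Result: 3.3376


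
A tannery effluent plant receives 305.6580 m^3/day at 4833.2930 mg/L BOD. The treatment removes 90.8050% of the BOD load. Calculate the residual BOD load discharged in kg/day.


Load_in = volume * conc / 1000 = 305.6580 * 4833.2930 / 1000 = 1477.3347 kg/day
Removed = Load_in * eff / 100 = 1477.3347 * 90.8050 / 100 = 1341.4937 kg/day
Load_out = Load_in - Removed = 1477.3347 - 1341.4937 = 135.8409 kg/day


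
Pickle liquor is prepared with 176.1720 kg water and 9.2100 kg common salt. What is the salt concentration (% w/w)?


Formula: Conc = salt / (water + salt) * 100
Substituting: Conc = 9.2100 / (176.1720 + 9.2100) * 100
Result: 4.9681 %


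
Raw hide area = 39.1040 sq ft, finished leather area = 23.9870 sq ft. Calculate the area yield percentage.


Formula: Yield = finished / raw * 100
Substituting: Yield = 23.9870 / 39.1040 * 100
Result: 61.3416 %


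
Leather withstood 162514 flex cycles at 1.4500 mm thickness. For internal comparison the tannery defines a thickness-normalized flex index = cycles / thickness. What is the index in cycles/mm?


Formula: Index = cycles / thickness
Substituting: Index = 162514 / 1.4500
Result: 112078.6207 cycles/mm


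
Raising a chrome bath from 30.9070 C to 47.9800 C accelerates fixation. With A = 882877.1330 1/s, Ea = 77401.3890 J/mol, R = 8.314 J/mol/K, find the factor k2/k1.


T1 = 30.9070 + 273.15 = 304.0570 K; T2 = 47.9800 + 273.15 = 321.1300 K
k1 = A * exp(-Ea/(R*T1)) = 882877.1330 * exp(-77401.3890/(8.314*304.0570)) = 4.4510e-08 1/s
k2 = A * exp(-Ea/(R*T2)) = 882877.1330 * exp(-77401.3890/(8.314*321.1300)) = 2.2669e-07 1/s
k2/k1 = 2.2669e-07 / 4.4510e-08 = 5.0929


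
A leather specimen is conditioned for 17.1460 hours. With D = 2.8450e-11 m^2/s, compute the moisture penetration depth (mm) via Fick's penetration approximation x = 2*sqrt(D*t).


t = 17.1460 hr * 3600 = 61725.6000 s
D * t = 2.8450e-11 * 61725.6000 = 1.7561e-06
x = 2 * sqrt(D*t) = 2 * sqrt(1.7561e-06) = 0.00265035 m = 2.6504 mm


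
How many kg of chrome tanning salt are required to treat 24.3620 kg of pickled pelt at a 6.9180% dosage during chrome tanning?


Formula: Chrome = substrate * pct / 100
Substituting: Chrome = 24.3620 * 6.9180 / 100
Result: 1.6854 kg


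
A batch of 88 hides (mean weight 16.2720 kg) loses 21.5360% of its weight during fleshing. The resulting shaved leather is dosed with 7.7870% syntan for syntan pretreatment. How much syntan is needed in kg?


Total_raw = N * avg_wt = 88 * 16.2720 = 1431.9360 kg
Substrate = Total_raw * (1 - loss/100) = 1431.9360 * (1 - 21.5360/100) = 1123.5543 kg
Syntan = Substrate * pct / 100 = 1123.5543 * 7.7870 / 100 = 87.4912 kg


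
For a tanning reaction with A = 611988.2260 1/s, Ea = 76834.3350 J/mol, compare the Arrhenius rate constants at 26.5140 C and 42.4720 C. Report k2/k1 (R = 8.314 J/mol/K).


T1 = 26.5140 + 273.15 = 299.6640 K; T2 = 42.4720 + 273.15 = 315.6220 K
k1 = A * exp(-Ea/(R*T1)) = 611988.2260 * exp(-76834.3350/(8.314*299.6640)) = 2.4729e-08 1/s
k2 = A * exp(-Ea/(R*T2)) = 611988.2260 * exp(-76834.3350/(8.314*315.6220)) = 1.1760e-07 1/s
k2/k1 = 1.1760e-07 / 2.4729e-08 = 4.7554


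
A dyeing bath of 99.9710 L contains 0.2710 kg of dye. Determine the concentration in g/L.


Formula: Conc = dye_mass(kg) / volume(L) * 1000
Substituting: Conc = 0.2710 / 99.9710 * 1000
Result: 2.7108 g/L


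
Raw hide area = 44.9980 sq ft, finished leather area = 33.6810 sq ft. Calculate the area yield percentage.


Formula: Yield = finished / raw * 100
Substituting: Yield = 33.6810 / 44.9980 * 100
Result: 74.8500 %


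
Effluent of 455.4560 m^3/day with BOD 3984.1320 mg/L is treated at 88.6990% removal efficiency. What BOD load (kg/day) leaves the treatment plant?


Load_in = volume * conc / 1000 = 455.4560 * 3984.1320 / 1000 = 1814.5968 kg/day
Removed = Load_in * eff / 100 = 1814.5968 * 88.6990 / 100 = 1609.5292 kg/day
Load_out = Load_in - Removed = 1814.5968 - 1609.5292 = 205.0676 kg/day


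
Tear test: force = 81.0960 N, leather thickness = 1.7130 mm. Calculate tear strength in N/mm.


Formula: Tear strength = force / thickness
Substituting: Tear strength = 81.0960 / 1.7130
Result: 47.3415 N/mm


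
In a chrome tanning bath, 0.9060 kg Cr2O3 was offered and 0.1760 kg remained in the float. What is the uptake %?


Formula: Uptake = (offered - residual) / offered * 100
Substituting: Uptake = (0.9060 - 0.1760) / 0.9060 * 100
Result: 80.5740 %


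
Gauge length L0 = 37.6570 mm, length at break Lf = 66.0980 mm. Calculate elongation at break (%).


Formula: Elongation = (Lf - L0) / L0 * 100
Substituting: Elongation = (66.0980 - 37.6570) / 37.6570 * 100
Result: 75.5265 %


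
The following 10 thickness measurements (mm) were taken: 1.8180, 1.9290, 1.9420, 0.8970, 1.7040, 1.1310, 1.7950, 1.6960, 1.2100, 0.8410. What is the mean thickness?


Formula: Average = sum / n
Substituting: Average = 14.9630 / 10
Result: 1.4963 mm


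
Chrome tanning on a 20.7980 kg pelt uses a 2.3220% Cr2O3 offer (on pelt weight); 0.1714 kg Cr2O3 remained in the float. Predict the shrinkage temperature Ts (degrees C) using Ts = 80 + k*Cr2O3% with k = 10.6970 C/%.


Offered = pelt * offer_pct / 100 = 20.7980 * 2.3220 / 100 = 0.4829 kg
Uptake = offered - residual = 0.4829 - 0.1714 = 0.3115 kg
Cr2O3% on pelt = uptake / pelt * 100 = 0.3115 / 20.7980 * 100 = 1.4979 %
Ts = 80 + k * Cr2O3% = 80 + 10.6970 * 1.4979 = 96.0228 C


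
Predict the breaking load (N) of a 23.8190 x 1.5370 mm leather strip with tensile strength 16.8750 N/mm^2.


Formula: F = TS * w * t
Substituting: F = 16.8750 * 23.8190 * 1.5370
Result: 617.7904 N


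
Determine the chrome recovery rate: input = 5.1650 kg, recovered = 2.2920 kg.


Formula: Recovery = recovered / input * 100
Substituting: Recovery = 2.2920 / 5.1650 * 100
Result: 44.3756 %


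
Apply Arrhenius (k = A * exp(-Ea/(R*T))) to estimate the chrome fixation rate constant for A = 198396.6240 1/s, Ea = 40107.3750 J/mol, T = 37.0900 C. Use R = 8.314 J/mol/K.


T_K = T_C + 273.15 = 37.0900 + 273.15 = 310.2400 K
exponent = -Ea / (R * T_K) = -40107.3750 / (8.314 * 310.2400) = -15.5495
k = A * exp(exponent) = 198396.6240 * exp(-15.5495) = 0.0350326 1/s


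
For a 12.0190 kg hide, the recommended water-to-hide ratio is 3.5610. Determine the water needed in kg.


Formula: Water = hide_weight * ratio
Substituting: Water = 12.0190 * 3.5610
Result: 42.7997 kg


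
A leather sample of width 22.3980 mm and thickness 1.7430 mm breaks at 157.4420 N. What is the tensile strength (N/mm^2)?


Formula: TS = force / (width * thickness)
Substituting: TS = 157.4420 / (22.3980 * 1.7430)
Result: 4.0329 N/mm^2


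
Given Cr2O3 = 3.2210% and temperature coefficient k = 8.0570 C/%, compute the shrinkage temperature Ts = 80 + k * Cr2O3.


Formula: Ts = 80 + k * Cr2O3
Substituting: Ts = 80 + 8.0570 * 3.2210
Result: 105.9516 C


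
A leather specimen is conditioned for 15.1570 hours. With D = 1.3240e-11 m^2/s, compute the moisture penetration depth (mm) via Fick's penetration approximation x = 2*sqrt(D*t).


t = 15.1570 hr * 3600 = 54565.2000 s
D * t = 1.3240e-11 * 54565.2000 = 7.2244e-07
x = 2 * sqrt(D*t) = 2 * sqrt(7.2244e-07) = 0.00169993 m = 1.6999 mm


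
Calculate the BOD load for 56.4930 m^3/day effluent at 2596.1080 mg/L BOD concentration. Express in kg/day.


Formula: BOD_load = volume * conc / 1000
Substituting: BOD_load = 56.4930 * 2596.1080 / 1000
Result: 146.6619 kg/day


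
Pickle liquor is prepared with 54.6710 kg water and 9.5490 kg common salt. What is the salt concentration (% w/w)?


Formula: Conc = salt / (water + salt) * 100
Substituting: Conc = 9.5490 / (54.6710 + 9.5490) * 100
Result: 14.8692 %


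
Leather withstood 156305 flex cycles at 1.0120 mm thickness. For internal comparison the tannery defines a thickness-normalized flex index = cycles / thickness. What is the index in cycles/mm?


Formula: Index = cycles / thickness
Substituting: Index = 156305 / 1.0120
Result: 154451.5810 cycles/mm


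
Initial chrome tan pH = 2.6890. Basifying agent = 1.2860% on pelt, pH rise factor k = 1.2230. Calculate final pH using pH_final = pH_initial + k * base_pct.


Formula: pH_final = pH_initial + k * base_pct
Substituting: pH_final = 2.6890 + 1.2230 * 1.2860
Result: 4.2618


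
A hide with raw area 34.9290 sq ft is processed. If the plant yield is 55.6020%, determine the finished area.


Formula: finished = raw * yield / 100
Substituting: finished = 34.9290 * 55.6020 / 100
Result: 19.4212 sq ft


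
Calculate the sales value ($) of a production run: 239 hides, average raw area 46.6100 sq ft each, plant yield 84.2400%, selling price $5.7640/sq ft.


Raw_total = N * avg_area = 239 * 46.6100 = 11139.7900 sq ft
Finished = Raw_total * yield / 100 = 11139.7900 * 84.2400 / 100 = 9384.1591 sq ft
Value = Finished * price = 9384.1591 * 5.7640 = 54090.2930 $


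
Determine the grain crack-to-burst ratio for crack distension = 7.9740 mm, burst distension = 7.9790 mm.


Formula: Ratio = crack / burst
Substituting: Ratio = 7.9740 / 7.9790
Result: 0.9994


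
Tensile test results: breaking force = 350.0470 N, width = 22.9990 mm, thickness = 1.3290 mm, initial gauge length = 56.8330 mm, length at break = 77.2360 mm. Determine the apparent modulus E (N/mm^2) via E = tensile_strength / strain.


TS = F / (w * t) = 350.0470 / (22.9990 * 1.3290) = 11.4523 N/mm^2
strain = (Lf - L0) / L0 = (77.2360 - 56.8330) / 56.8330 = 0.3590
E = TS / strain = 11.4523 / 0.3590 = 31.9006 N/mm^2


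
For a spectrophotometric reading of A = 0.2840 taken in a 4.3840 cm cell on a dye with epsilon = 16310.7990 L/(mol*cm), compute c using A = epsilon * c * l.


Formula: c = A / (epsilon * l)
Substituting: c = 0.2840 / (16310.7990 * 4.3840)
Result: 3.9717e-06 mol/L


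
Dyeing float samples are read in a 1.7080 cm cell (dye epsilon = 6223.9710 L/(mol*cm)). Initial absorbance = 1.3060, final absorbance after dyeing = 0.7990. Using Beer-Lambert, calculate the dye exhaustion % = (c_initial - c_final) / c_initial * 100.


c_initial = A_i / (epsilon * l) = 1.3060 / (6223.9710 * 1.7080) = 1.2285e-04 mol/L
c_final = A_f / (epsilon * l) = 0.7990 / (6223.9710 * 1.7080) = 7.5161e-05 mol/L
Exhaustion = (c_initial - c_final) / c_initial * 100 = (1.2285e-04 - 7.5161e-05) / 1.2285e-04 * 100 = 38.8208 %


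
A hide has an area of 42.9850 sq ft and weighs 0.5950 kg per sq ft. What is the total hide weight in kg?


Formula: Weight = area * weight_per_sqft
Substituting: Weight = 42.9850 * 0.5950
Result: 25.5761 kg


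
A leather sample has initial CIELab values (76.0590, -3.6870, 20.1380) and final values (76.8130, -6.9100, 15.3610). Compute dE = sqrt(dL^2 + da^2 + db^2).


dL = 0.7540, da = -3.2230, db = -4.7770
dE = sqrt(0.7540^2 + (-3.2230)^2 + (-4.7770)^2) = 5.8117


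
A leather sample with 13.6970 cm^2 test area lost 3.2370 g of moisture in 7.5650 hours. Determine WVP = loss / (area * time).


Formula: WVP = loss / (area * time)
Substituting: WVP = 3.2370 / (13.6970 * 7.5650)
Result: 0.0312398 g/(cm^2*hr)


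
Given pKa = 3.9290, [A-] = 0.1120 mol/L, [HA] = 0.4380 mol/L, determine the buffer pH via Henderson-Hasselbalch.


ratio = [A-] / [HA] = 0.1120 / 0.4380 = 0.2557
log10(ratio) = -0.5923
pH = pKa + log10(ratio) = 3.9290 - 0.5923 = 3.3367


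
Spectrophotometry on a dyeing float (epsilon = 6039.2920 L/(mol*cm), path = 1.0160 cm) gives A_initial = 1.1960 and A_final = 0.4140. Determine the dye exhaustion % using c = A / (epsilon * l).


c_initial = A_i / (epsilon * l) = 1.1960 / (6039.2920 * 1.0160) = 1.9492e-04 mol/L
c_final = A_f / (epsilon * l) = 0.4140 / (6039.2920 * 1.0160) = 6.7472e-05 mol/L
Exhaustion = (c_initial - c_final) / c_initial * 100 = (1.9492e-04 - 6.7472e-05) / 1.9492e-04 * 100 = 65.3846 %


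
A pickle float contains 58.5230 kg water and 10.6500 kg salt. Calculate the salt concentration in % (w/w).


Formula: Conc = salt / (water + salt) * 100
Substituting: Conc = 10.6500 / (58.5230 + 10.6500) * 100
Result: 15.3962 %


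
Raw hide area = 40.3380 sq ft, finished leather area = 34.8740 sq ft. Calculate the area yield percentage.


Formula: Yield = finished / raw * 100
Substituting: Yield = 34.8740 / 40.3380 * 100
Result: 86.4545 %


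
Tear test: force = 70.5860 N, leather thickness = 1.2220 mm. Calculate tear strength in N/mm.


Formula: Tear strength = force / thickness
Substituting: Tear strength = 70.5860 / 1.2220
Result: 57.7627 N/mm


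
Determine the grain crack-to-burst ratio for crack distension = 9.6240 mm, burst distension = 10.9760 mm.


Formula: Ratio = crack / burst
Substituting: Ratio = 9.6240 / 10.9760
Result: 0.8768


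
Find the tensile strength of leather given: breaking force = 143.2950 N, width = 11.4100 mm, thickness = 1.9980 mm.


Formula: TS = force / (width * thickness)
Substituting: TS = 143.2950 / (11.4100 * 1.9980)
Result: 6.2856 N/mm^2


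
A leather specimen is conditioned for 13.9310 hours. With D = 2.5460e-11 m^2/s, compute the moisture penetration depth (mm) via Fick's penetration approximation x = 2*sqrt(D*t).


t = 13.9310 hr * 3600 = 50151.6000 s
D * t = 2.5460e-11 * 50151.6000 = 1.2769e-06
x = 2 * sqrt(D*t) = 2 * sqrt(1.2769e-06) = 0.00225996 m = 2.2600 mm


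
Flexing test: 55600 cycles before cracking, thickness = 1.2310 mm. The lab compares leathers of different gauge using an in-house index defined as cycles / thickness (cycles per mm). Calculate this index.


Formula: Index = cycles / thickness
Substituting: Index = 55600 / 1.2310
Result: 45166.5313 cycles/mm


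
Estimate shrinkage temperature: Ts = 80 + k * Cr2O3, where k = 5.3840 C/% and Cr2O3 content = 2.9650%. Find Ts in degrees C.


Formula: Ts = 80 + k * Cr2O3
Substituting: Ts = 80 + 5.3840 * 2.9650
Result: 95.9636 C


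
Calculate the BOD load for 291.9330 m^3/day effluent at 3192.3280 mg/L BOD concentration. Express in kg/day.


Formula: BOD_load = volume * conc / 1000
Substituting: BOD_load = 291.9330 * 3192.3280 / 1000
Result: 931.9459 kg/day


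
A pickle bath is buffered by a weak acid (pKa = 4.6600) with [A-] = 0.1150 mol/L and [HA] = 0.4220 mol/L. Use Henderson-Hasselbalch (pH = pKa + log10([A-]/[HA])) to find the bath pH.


ratio = [A-] / [HA] = 0.1150 / 0.4220 = 0.2725
log10(ratio) = -0.5646
pH = pKa + log10(ratio) = 4.6600 - 0.5646 = 4.0954


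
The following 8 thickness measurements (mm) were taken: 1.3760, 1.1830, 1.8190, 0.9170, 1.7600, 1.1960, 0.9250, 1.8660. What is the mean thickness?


Formula: Average = sum / n
Substituting: Average = 11.0420 / 8
Result: 1.3802 mm


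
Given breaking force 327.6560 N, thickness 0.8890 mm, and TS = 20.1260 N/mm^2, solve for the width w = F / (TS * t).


Formula: w = F / (TS * t)
Substituting: w = 327.6560 / (20.1260 * 0.8890)
Result: 18.3130 mm


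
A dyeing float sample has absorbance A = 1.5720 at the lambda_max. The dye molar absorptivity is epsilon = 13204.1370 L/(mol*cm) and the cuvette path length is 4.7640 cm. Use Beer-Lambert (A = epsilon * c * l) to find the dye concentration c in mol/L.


Formula: c = A / (epsilon * l)
Substituting: c = 1.5720 / (13204.1370 * 4.7640)
Result: 2.4990e-05 mol/L


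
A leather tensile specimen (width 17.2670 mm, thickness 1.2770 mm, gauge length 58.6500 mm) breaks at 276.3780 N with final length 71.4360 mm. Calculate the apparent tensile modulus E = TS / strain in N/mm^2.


TS = F / (w * t) = 276.3780 / (17.2670 * 1.2770) = 12.5342 N/mm^2
strain = (Lf - L0) / L0 = (71.4360 - 58.6500) / 58.6500 = 0.2180
E = TS / strain = 12.5342 / 0.2180 = 57.4949 N/mm^2


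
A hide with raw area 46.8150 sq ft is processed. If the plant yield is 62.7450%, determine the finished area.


Formula: finished = raw * yield / 100
Substituting: finished = 46.8150 * 62.7450 / 100
Result: 29.3741 sq ft


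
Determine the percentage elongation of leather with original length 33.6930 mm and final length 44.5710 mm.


Formula: Elongation = (Lf - L0) / L0 * 100
Substituting: Elongation = (44.5710 - 33.6930) / 33.6930 * 100
Result: 32.2856 %


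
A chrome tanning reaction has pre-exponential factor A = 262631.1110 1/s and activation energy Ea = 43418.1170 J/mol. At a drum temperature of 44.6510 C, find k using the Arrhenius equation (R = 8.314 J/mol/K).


T_K = T_C + 273.15 = 44.6510 + 273.15 = 317.8010 K
exponent = -Ea / (R * T_K) = -43418.1170 / (8.314 * 317.8010) = -16.4326
k = A * exp(exponent) = 262631.1110 * exp(-16.4326) = 0.0191764 1/s


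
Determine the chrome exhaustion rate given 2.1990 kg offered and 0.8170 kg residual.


Formula: Uptake = (offered - residual) / offered * 100
Substituting: Uptake = (2.1990 - 0.8170) / 2.1990 * 100
Result: 62.8467 %


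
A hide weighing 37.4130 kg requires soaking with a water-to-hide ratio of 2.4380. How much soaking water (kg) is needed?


Formula: Water = hide_weight * ratio
Substituting: Water = 37.4130 * 2.4380
Result: 91.2129 kg


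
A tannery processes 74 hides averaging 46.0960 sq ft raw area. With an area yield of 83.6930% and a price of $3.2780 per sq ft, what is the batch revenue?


Raw_total = N * avg_area = 74 * 46.0960 = 3411.1040 sq ft
Finished = Raw_total * yield / 100 = 3411.1040 * 83.6930 / 100 = 2854.8553 sq ft
Value = Finished * price = 2854.8553 * 3.2780 = 9358.2156 $


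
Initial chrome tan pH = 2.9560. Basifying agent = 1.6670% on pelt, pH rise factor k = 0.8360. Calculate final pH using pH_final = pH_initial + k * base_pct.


Formula: pH_final = pH_initial + k * base_pct
Substituting: pH_final = 2.9560 + 0.8360 * 1.6670
Result: 4.3496


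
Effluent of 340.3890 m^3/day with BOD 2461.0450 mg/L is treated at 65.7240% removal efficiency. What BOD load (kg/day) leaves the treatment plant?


Load_in = volume * conc / 1000 = 340.3890 * 2461.0450 / 1000 = 837.7126 kg/day
Removed = Load_in * eff / 100 = 837.7126 * 65.7240 / 100 = 550.5783 kg/day
Load_out = Load_in - Removed = 837.7126 - 550.5783 = 287.1344 kg/day


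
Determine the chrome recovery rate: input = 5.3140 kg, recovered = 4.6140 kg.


Formula: Recovery = recovered / input * 100
Substituting: Recovery = 4.6140 / 5.3140 * 100
Result: 86.8272 %


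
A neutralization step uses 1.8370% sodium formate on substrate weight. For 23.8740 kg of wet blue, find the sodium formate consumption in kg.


Formula: Neutralizer = substrate * pct / 100
Substituting: Neutralizer = 23.8740 * 1.8370 / 100
Result: 0.4386 kg


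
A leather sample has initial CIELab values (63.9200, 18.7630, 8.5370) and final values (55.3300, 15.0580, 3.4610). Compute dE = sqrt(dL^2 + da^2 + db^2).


dL = -8.5900, da = -3.7050, db = -5.0760
dE = sqrt((-8.5900)^2 + (-3.7050)^2 + (-5.0760)^2) = 10.6434


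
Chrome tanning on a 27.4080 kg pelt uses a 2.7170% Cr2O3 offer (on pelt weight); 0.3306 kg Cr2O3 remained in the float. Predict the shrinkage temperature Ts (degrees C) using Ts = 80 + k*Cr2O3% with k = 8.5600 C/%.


Offered = pelt * offer_pct / 100 = 27.4080 * 2.7170 / 100 = 0.7447 kg
Uptake = offered - residual = 0.7447 - 0.3306 = 0.4141 kg
Cr2O3% on pelt = uptake / pelt * 100 = 0.4141 / 27.4080 * 100 = 1.5108 %
Ts = 80 + k * Cr2O3% = 80 + 8.5600 * 1.5108 = 92.9323 C


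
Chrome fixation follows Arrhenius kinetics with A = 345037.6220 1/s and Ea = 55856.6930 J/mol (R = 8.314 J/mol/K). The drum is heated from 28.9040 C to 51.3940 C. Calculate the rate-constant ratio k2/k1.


T1 = 28.9040 + 273.15 = 302.0540 K; T2 = 51.3940 + 273.15 = 324.5440 K
k1 = A * exp(-Ea/(R*T1)) = 345037.6220 * exp(-55856.6930/(8.314*302.0540)) = 7.5533e-05 1/s
k2 = A * exp(-Ea/(R*T2)) = 345037.6220 * exp(-55856.6930/(8.314*324.5440)) = 3.5280e-04 1/s
k2/k1 = 3.5280e-04 / 7.5533e-05 = 4.6708


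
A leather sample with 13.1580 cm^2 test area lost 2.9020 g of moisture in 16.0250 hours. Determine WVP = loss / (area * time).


Formula: WVP = loss / (area * time)
Substituting: WVP = 2.9020 / (13.1580 * 16.0250)
Result: 0.0137629 g/(cm^2*hr)


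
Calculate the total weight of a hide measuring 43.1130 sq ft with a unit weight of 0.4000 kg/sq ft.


Formula: Weight = area * weight_per_sqft
Substituting: Weight = 43.1130 * 0.4000
Result: 17.2452 kg


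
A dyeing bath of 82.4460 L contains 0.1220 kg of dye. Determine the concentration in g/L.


Formula: Conc = dye_mass(kg) / volume(L) * 1000
Substituting: Conc = 0.1220 / 82.4460 * 1000
Result: 1.4798 g/L


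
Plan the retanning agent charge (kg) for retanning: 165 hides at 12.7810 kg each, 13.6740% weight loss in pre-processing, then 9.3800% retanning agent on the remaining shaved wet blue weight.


Total_raw = N * avg_wt = 165 * 12.7810 = 2108.8650 kg
Substrate = Total_raw * (1 - loss/100) = 2108.8650 * (1 - 13.6740/100) = 1820.4988 kg
Retan = Substrate * pct / 100 = 1820.4988 * 9.3800 / 100 = 170.7628 kg


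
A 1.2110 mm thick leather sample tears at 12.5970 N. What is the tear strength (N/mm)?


Formula: Tear strength = force / thickness
Substituting: Tear strength = 12.5970 / 1.2110
Result: 10.4021 N/mm


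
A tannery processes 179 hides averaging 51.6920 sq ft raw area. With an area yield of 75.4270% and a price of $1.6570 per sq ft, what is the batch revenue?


Raw_total = N * avg_area = 179 * 51.6920 = 9252.8680 sq ft
Finished = Raw_total * yield / 100 = 9252.8680 * 75.4270 / 100 = 6979.1607 sq ft
Value = Finished * price = 6979.1607 * 1.6570 = 11564.4694 $


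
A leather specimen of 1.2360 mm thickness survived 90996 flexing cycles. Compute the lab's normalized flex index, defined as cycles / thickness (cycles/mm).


Formula: Index = cycles / thickness
Substituting: Index = 90996 / 1.2360
Result: 73621.3592 cycles/mm


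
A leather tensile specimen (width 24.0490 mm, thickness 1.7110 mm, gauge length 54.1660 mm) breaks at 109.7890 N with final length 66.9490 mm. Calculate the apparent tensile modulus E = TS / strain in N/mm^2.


TS = F / (w * t) = 109.7890 / (24.0490 * 1.7110) = 2.6682 N/mm^2
strain = (Lf - L0) / L0 = (66.9490 - 54.1660) / 54.1660 = 0.2360
E = TS / strain = 2.6682 / 0.2360 = 11.3059 N/mm^2


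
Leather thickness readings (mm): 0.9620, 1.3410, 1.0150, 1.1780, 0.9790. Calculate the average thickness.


Formula: Average = sum / n
Substituting: Average = 5.4750 / 5
Result: 1.0950 mm


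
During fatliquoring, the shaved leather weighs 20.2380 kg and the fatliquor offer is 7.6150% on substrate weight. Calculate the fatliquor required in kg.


Formula: Fat = substrate * pct / 100
Substituting: Fat = 20.2380 * 7.6150 / 100
Result: 1.5411 kg


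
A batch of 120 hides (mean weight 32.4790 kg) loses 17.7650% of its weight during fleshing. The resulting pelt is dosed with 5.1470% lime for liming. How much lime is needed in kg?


Total_raw = N * avg_wt = 120 * 32.4790 = 3897.4800 kg
Substrate = Total_raw * (1 - loss/100) = 3897.4800 * (1 - 17.7650/100) = 3205.0927 kg
Lime = Substrate * pct / 100 = 3205.0927 * 5.1470 / 100 = 164.9661 kg


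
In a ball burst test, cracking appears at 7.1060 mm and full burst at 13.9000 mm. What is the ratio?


Formula: Ratio = crack / burst
Substituting: Ratio = 7.1060 / 13.9000
Result: 0.5112


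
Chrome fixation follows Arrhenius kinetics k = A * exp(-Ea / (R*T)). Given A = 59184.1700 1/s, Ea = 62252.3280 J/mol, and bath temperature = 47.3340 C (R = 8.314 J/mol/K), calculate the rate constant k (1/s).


T_K = T_C + 273.15 = 47.3340 + 273.15 = 320.4840 K
exponent = -Ea / (R * T_K) = -62252.3280 / (8.314 * 320.4840) = -23.3636
k = A * exp(exponent) = 59184.1700 * exp(-23.3636) = 4.2222e-06 1/s


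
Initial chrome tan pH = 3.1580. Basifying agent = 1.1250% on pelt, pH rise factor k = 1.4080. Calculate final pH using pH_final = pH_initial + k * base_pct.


Formula: pH_final = pH_initial + k * base_pct
Substituting: pH_final = 3.1580 + 1.4080 * 1.1250
Result: 4.7420


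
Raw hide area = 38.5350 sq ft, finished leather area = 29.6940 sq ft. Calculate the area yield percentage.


Formula: Yield = finished / raw * 100
Substituting: Yield = 29.6940 / 38.5350 * 100
Result: 77.0572 %


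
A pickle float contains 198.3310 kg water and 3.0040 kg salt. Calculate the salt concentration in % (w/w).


Formula: Conc = salt / (water + salt) * 100
Substituting: Conc = 3.0040 / (198.3310 + 3.0040) * 100
Result: 1.4920 %


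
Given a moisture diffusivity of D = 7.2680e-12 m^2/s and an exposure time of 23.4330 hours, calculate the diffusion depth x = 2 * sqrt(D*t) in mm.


t = 23.4330 hr * 3600 = 84358.8000 s
D * t = 7.2680e-12 * 84358.8000 = 6.1312e-07
x = 2 * sqrt(D*t) = 2 * sqrt(6.1312e-07) = 0.00156604 m = 1.5660 mm


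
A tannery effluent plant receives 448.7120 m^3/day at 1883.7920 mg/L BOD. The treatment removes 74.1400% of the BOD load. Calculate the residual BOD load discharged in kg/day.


Load_in = volume * conc / 1000 = 448.7120 * 1883.7920 / 1000 = 845.2801 kg/day
Removed = Load_in * eff / 100 = 845.2801 * 74.1400 / 100 = 626.6906 kg/day
Load_out = Load_in - Removed = 845.2801 - 626.6906 = 218.5894 kg/day


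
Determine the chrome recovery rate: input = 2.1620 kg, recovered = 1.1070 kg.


Formula: Recovery = recovered / input * 100
Substituting: Recovery = 1.1070 / 2.1620 * 100
Result: 51.2026 %


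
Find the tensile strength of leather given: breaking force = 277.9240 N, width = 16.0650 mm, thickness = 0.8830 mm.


Formula: TS = force / (width * thickness)
Substituting: TS = 277.9240 / (16.0650 * 0.8830)
Result: 19.5923 N/mm^2


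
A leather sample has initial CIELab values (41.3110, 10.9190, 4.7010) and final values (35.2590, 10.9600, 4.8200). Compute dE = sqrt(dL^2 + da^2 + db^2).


dL = -6.0520, da = 0.041, db = 0.1190
dE = sqrt((-6.0520)^2 + 0.041^2 + 0.1190^2) = 6.0533


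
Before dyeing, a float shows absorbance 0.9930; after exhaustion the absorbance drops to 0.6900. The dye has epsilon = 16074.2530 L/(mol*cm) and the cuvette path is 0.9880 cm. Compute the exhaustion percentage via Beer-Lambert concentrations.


c_initial = A_i / (epsilon * l) = 0.9930 / (16074.2530 * 0.9880) = 6.2526e-05 mol/L
c_final = A_f / (epsilon * l) = 0.6900 / (16074.2530 * 0.9880) = 4.3447e-05 mol/L
Exhaustion = (c_initial - c_final) / c_initial * 100 = (6.2526e-05 - 4.3447e-05) / 6.2526e-05 * 100 = 30.5136 %
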